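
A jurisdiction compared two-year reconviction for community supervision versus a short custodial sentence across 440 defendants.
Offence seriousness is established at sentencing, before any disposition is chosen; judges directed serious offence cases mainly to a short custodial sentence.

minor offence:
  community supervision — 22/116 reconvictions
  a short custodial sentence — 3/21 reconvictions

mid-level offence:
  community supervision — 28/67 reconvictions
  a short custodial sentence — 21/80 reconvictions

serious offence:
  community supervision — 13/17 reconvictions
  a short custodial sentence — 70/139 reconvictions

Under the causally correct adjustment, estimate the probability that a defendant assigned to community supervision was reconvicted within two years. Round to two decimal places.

0.47

The offence seriousness-specific comparison favours a short custodial sentence throughout, but the pooled figures favour community supervision. The question is whether to condition on offence seriousness.
Nothing the disposition does changes offence seriousness; the imbalance is an allocation artefact. With offence seriousness also predicting the outcome, the pooled figure is confounded, and the within-stratum comparison is the causal one.
Standardising community supervision to the population offence seriousness mix: 0.311·22/116 + 0.334·28/67 + 0.355·13/17 = 0.470.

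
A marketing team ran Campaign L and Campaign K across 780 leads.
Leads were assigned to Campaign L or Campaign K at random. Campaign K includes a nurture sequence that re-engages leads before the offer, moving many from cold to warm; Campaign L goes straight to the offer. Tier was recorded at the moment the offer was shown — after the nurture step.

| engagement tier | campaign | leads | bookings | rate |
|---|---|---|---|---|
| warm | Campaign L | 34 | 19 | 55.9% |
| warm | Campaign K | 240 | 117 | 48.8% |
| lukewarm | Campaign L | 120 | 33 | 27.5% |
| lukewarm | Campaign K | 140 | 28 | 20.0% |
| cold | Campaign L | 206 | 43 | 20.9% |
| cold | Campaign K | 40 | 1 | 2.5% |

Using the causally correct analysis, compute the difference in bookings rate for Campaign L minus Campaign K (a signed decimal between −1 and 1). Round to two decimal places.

-0.08

The stratified and pooled comparisons disagree (Campaign L wins within each engagement tier; Campaign K wins overall), so the answer turns on the causal role of engagement tier.
Engagement tier lies on the pathway campaign → engagement tier → outcome, so adjusting for it blocks the indirect effect. For the total causal effect of campaign, use the unadjusted pooled rates.
The causal difference is the pooled difference: 0.264 − 0.348 = -0.084.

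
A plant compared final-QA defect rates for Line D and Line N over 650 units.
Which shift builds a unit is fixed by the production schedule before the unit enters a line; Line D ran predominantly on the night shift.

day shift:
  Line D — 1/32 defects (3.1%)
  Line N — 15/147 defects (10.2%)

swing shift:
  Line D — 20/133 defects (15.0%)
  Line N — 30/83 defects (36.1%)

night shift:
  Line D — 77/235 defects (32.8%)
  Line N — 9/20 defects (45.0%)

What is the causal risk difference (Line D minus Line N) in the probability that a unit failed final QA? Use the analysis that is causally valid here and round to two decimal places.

Since shift is a pre-existing factor (not a product of the line) and it affects the outcome on its own, it is a confounder. The stratified rates, not the pooled rate, identify the causal effect.
Adjusting over the population distribution of shift: 0.275·(0.031−0.102) + 0.332·(0.150−0.361) + 0.392·(0.328−0.450) = -0.138.

-0.14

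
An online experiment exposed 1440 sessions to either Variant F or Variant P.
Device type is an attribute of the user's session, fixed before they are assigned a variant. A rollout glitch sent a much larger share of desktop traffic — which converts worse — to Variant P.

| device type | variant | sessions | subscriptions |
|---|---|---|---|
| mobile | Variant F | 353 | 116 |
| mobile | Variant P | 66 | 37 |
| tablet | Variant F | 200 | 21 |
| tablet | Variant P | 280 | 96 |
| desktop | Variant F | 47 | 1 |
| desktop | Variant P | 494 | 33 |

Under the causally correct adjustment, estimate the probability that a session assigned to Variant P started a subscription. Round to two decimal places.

0.30

Device type differs across variants for reasons unrelated to any effect of the variant itself, and it separately predicts the outcome — a classic confounder. We must compare within device type levels.
Standardising Variant P to the population device type mix: 0.291·37/66 + 0.333·96/280 + 0.376·33/494 = 0.303.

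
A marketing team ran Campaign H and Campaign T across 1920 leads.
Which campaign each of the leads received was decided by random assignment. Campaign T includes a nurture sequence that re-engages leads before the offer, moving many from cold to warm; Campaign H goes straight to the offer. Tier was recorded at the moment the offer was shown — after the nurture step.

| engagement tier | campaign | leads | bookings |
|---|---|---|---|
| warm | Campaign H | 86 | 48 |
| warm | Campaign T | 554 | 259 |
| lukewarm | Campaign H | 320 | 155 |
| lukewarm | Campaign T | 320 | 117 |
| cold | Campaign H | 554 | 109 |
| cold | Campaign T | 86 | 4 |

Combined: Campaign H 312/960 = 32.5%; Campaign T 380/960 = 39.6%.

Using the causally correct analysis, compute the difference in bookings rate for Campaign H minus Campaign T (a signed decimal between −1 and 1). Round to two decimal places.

Campaign H is higher inside every engagement tier stratum but Campaign T is higher in aggregate. Whether to stratify depends on how engagement tier relates to the campaign.
Because the campaign influences engagement tier, engagement tier is a post-treatment mediator, not a confounder. Stratifying on it would bias the estimate; the causal effect is the crude pooled difference.
The causal difference is the pooled difference: 0.325 − 0.396 = -0.071.

-0.07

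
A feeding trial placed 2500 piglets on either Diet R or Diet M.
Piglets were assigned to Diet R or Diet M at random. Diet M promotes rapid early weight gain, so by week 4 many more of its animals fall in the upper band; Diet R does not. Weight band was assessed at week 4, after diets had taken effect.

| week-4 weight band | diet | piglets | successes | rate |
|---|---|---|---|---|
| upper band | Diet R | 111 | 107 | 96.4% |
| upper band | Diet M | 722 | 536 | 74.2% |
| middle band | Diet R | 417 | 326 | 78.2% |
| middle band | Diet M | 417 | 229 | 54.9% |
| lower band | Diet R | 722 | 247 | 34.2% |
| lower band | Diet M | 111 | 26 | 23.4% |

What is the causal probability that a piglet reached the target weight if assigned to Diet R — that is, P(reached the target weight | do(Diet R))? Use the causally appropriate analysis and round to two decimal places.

Within every week-4 weight band level Diet R has the higher rate, yet pooled Diet M does — Simpson's reversal.
Stratifying would compare diets among piglets the diets themselves sorted into week-4 weight band groups — a form of selection on an intermediate. The unconditioned pooled rates give the total causal effect.
So P(outcome | do(Diet R)) is just the pooled rate for Diet R: 680/1250 = 0.544.

0.54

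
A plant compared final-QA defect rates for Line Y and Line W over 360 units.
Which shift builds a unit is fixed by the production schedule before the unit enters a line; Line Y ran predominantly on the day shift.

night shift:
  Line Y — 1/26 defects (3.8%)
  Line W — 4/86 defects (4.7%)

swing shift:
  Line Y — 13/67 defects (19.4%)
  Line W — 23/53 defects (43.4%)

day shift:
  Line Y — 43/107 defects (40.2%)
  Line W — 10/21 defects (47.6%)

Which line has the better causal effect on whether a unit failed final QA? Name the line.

Line Y

Within every shift level Line Y has the lower rate, yet pooled Line W does — Simpson's reversal.
Here shift is a common cause — it drives both which line a case falls under and the outcome. The crude comparison mixes populations; the stratum-specific rates are the causally relevant ones.
Within each level — night shift: 3.8% vs 4.7%; swing shift: 19.4% vs 43.4%; day shift: 40.2% vs 47.6% — Line Y is lower every time.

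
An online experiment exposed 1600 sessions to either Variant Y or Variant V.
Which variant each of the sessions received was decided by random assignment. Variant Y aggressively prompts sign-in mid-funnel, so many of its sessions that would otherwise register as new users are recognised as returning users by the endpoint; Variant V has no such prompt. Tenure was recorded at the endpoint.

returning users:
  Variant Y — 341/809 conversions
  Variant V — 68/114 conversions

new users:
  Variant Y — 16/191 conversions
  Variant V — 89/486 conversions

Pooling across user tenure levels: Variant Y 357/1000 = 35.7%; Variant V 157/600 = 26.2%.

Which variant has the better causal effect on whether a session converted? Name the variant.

Variant Y

User tenure lies on the pathway variant → user tenure → outcome, so adjusting for it blocks the indirect effect. For the total causal effect of variant, use the unadjusted pooled rates.
Pooled: Variant Y 35.7% vs Variant V 26.2%; Variant Y is higher overall.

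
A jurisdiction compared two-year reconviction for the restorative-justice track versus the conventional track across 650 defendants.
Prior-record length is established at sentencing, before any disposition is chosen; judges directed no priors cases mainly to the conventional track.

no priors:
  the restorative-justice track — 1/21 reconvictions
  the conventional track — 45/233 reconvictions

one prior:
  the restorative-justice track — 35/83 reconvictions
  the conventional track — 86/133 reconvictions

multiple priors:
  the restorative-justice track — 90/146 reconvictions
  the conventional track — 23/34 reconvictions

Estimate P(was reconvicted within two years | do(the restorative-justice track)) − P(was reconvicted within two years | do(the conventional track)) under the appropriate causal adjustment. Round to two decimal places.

-0.15

the restorative-justice track is lower inside every prior-record length stratum but the conventional track is lower in aggregate. Whether to stratify depends on how prior-record length relates to the disposition.
Prior-record length differs across dispositions for reasons unrelated to any effect of the disposition itself, and it separately predicts the outcome — a classic confounder. We must compare within prior-record length levels.
Adjusting over the population distribution of prior-record length: 0.391·(0.048−0.193) + 0.332·(0.422−0.647) + 0.277·(0.616−0.676) = -0.148.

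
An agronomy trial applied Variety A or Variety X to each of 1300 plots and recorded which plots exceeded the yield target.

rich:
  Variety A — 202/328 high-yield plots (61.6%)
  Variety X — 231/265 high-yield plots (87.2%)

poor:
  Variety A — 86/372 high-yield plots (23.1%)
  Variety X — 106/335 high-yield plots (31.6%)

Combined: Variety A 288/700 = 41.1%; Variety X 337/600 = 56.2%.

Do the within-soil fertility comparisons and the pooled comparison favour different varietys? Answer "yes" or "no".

no

Within each soil fertility level (rich 61.6% vs 87.2%; poor 23.1% vs 31.6%), Variety X has the higher rate every time. Pooled: 41.1% vs 56.2% — Variety X has the higher rate overall. They agree.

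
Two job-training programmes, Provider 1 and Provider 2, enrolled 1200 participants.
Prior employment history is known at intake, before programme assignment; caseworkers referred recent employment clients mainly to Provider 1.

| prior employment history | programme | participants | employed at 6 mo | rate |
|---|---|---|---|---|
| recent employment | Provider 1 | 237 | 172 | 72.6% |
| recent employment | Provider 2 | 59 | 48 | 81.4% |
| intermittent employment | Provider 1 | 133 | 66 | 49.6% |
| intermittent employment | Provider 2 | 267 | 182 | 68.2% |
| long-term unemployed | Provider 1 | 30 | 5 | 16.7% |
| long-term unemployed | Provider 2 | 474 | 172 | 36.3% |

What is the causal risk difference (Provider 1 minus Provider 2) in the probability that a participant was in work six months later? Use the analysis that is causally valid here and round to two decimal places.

Within every prior employment history level Provider 2 has the higher rate, yet pooled Provider 1 does — Simpson's reversal.
Prior employment history satisfies the back-door criterion: it is not a descendant of the programme, and it blocks the spurious path from programme to outcome. Adjusting for it (i.e., using the within-prior employment history rates) gives the causal effect.
Adjusting over the population distribution of prior employment history: 0.247·(0.726−0.814) + 0.333·(0.496−0.682) + 0.420·(0.167−0.363) = -0.166.

-0.17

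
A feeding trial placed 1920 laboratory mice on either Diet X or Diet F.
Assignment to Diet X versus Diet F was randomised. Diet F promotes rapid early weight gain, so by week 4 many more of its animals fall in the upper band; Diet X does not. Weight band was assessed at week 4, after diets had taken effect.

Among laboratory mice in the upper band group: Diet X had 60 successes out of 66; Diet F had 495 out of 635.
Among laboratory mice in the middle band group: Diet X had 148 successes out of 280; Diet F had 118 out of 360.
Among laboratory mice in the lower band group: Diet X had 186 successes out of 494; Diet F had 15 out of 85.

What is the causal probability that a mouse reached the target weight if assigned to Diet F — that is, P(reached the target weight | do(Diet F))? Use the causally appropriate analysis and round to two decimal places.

Diet X is higher inside every week-4 weight band stratum but Diet F is higher in aggregate. Whether to stratify depends on how week-4 weight band relates to the diet.
Stratifying would compare diets among laboratory mice the diets themselves sorted into week-4 weight band groups — a form of selection on an intermediate. The unconditioned pooled rates give the total causal effect.
So P(outcome | do(Diet F)) is just the pooled rate for Diet F: 628/1080 = 0.581.

0.58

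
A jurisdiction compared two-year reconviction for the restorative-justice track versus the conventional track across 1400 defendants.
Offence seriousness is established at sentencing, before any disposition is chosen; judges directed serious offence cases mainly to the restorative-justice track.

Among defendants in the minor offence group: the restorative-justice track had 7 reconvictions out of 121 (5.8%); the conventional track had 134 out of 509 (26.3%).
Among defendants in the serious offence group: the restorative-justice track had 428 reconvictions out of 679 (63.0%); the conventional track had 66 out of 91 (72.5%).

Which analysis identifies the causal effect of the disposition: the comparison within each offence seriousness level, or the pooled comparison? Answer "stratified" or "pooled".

stratified

Offence seriousness is set before the disposition has any effect — it is not caused by the disposition — and it independently drives the outcome. That makes it a confounder, so the causal comparison is within offence seriousness levels.
Within each level — minor offence: 5.8% vs 26.3%; serious offence: 63.0% vs 72.5% — the restorative-justice track is lower every time.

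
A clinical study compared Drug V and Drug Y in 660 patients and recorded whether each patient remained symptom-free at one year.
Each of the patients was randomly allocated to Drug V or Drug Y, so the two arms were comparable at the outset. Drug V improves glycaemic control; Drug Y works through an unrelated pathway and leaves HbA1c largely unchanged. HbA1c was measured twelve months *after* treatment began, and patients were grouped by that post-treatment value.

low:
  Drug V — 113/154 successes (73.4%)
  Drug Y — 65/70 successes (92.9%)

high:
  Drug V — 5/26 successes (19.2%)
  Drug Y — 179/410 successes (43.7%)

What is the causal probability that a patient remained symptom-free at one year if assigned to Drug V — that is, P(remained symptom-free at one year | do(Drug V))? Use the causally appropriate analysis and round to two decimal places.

0.66

The HbA1c-specific comparison favours Drug Y throughout, but the pooled figures favour Drug V. The question is whether to condition on HbA1c.
Stratifying would compare drugs among patients the drugs themselves sorted into HbA1c groups — a form of selection on an intermediate. The unconditioned pooled rates give the total causal effect.
So P(outcome | do(Drug V)) is just the pooled rate for Drug V: 118/180 = 0.656.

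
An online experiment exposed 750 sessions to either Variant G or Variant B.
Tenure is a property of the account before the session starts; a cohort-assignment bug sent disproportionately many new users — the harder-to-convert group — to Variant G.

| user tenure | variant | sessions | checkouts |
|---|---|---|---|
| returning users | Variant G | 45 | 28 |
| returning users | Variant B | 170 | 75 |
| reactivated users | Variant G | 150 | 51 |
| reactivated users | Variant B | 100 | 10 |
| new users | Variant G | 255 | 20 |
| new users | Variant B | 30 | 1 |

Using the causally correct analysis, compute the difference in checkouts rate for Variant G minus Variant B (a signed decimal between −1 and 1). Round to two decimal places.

+0.15

The imbalance in user tenure arose from how sessions were allocated, not from anything the variant did; and user tenure independently affects the outcome. The pooled gap is confounded — condition on user tenure.
Adjusting over the population distribution of user tenure: 0.287·(0.622−0.441) + 0.333·(0.340−0.100) + 0.380·(0.078−0.033) = +0.149.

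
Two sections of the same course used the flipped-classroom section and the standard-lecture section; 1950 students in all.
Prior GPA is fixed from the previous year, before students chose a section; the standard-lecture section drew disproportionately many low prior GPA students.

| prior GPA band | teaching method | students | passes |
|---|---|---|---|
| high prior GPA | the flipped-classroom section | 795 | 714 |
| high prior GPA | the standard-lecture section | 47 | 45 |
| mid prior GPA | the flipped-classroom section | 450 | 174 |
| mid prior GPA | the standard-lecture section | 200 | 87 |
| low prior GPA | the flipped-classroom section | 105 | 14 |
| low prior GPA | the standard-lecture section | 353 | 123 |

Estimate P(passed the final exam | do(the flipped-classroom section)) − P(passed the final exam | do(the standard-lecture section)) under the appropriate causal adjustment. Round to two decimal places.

Prior GPA band satisfies the back-door criterion: it is not a descendant of the teaching method, and it blocks the spurious path from teaching method to outcome. Adjusting for it (i.e., using the within-prior GPA band rates) gives the causal effect.
Adjusting over the population distribution of prior GPA band: 0.432·(0.898−0.957) + 0.333·(0.387−0.435) + 0.235·(0.133−0.348) = -0.092.

-0.09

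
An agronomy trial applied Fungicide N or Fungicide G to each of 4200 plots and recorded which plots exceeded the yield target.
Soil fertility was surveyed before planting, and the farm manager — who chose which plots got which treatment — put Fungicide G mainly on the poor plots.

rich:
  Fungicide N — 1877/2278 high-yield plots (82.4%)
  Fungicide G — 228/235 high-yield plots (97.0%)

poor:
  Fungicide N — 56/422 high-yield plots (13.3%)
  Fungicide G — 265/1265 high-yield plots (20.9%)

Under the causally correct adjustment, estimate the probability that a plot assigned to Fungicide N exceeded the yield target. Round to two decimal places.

The stratified and pooled comparisons disagree (Fungicide G wins within each soil fertility; Fungicide N wins overall), so the answer turns on the causal role of soil fertility.
Soil fertility is set before the fungicide has any effect — it is not caused by the fungicide — and it independently drives the outcome. That makes it a confounder, so the causal comparison is within soil fertility levels.
Standardising Fungicide N to the population soil fertility mix: 0.598·1877/2278 + 0.402·56/422 = 0.546.

0.55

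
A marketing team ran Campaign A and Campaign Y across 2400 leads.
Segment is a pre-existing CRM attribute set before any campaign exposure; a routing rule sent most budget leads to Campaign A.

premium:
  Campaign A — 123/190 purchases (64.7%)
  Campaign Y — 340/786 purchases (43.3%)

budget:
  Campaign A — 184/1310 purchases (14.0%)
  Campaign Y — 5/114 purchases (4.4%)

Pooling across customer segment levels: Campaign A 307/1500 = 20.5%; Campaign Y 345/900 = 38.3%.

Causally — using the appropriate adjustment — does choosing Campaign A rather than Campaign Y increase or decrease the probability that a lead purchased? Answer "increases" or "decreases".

increases

Customer segment satisfies the back-door criterion: it is not a descendant of the campaign, and it blocks the spurious path from campaign to outcome. Adjusting for it (i.e., using the within-customer segment rates) gives the causal effect.
Within each level — premium: 64.7% vs 43.3%; budget: 14.0% vs 4.4% — Campaign A is higher every time.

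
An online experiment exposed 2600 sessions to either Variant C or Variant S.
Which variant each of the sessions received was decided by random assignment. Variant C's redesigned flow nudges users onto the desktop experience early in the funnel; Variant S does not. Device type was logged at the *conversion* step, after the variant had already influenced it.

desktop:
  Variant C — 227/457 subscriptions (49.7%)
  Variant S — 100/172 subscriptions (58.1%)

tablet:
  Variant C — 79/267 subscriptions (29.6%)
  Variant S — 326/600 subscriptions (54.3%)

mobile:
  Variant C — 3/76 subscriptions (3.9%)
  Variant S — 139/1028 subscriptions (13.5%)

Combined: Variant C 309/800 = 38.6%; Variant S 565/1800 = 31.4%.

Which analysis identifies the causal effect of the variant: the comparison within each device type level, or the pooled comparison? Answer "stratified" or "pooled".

Within every device type level Variant S has the higher rate, yet pooled Variant C does — Simpson's reversal.
Device type lies on the pathway variant → device type → outcome, so adjusting for it blocks the indirect effect. For the total causal effect of variant, use the unadjusted pooled rates.
Pooled: Variant C 38.6% vs Variant S 31.4%; Variant C is higher overall.

pooled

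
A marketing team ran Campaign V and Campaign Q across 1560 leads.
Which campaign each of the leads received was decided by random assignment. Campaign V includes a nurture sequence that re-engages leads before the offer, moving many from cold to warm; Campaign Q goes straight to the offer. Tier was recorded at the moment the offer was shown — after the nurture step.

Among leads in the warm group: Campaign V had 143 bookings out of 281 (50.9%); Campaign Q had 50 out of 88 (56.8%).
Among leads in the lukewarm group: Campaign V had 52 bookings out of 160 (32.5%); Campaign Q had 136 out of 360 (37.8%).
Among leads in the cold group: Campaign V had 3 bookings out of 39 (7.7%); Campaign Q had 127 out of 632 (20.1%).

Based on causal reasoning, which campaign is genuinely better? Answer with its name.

Campaign V

Engagement tier here is a post-treatment variable shaped by the campaign; conditioning on it would introduce bias rather than remove it. The overall comparison is the causal one.
Pooled: Campaign V 41.2% vs Campaign Q 29.0%; Campaign V is higher overall.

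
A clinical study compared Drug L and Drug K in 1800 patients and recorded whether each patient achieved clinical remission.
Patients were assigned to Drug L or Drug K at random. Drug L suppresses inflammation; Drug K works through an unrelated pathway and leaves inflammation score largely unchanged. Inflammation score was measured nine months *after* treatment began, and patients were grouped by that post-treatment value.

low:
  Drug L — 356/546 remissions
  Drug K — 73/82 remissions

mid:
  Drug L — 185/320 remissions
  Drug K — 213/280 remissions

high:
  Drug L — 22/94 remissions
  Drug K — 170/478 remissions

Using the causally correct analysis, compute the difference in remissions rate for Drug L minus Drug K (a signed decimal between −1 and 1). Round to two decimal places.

The inflammation score-specific comparison favours Drug K throughout, but the pooled figures favour Drug L. The question is whether to condition on inflammation score.
The distribution of inflammation score is itself part of what the drug does — it is an intermediate outcome. Holding it fixed would remove that part of the effect; the total effect is the pooled difference.
The causal difference is the pooled difference: 0.586 − 0.543 = +0.044.

+0.04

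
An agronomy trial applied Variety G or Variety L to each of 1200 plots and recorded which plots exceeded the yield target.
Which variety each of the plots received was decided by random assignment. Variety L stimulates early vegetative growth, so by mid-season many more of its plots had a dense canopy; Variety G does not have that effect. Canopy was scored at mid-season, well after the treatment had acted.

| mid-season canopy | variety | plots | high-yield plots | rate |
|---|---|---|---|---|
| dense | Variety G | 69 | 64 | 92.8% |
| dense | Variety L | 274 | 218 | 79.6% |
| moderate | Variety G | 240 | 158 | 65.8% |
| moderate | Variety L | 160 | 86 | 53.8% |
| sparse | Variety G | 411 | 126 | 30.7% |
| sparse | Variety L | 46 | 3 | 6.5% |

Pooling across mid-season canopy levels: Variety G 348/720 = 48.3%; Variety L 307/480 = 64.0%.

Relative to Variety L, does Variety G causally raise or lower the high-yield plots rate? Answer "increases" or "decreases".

Within every mid-season canopy level Variety G has the higher rate, yet pooled Variety L does — Simpson's reversal.
Stratifying would compare varietys among plots the varietys themselves sorted into mid-season canopy groups — a form of selection on an intermediate. The unconditioned pooled rates give the total causal effect.
Pooled: Variety G 48.3% vs Variety L 64.0%; Variety L is higher overall.

decreases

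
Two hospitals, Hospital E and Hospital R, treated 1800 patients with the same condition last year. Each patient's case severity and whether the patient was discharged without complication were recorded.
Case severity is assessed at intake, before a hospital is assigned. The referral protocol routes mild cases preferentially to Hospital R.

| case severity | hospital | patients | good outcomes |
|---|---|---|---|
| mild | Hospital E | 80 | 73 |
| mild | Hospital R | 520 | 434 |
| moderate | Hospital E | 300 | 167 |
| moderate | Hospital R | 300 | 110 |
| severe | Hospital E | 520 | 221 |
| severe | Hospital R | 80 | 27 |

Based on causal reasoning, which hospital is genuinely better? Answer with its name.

Hospital E

Case severity satisfies the back-door criterion: it is not a descendant of the hospital, and it blocks the spurious path from hospital to outcome. Adjusting for it (i.e., using the within-case severity rates) gives the causal effect.
Within each level — mild: 91.2% vs 83.5%; moderate: 55.7% vs 36.7%; severe: 42.5% vs 33.8% — Hospital E is higher every time.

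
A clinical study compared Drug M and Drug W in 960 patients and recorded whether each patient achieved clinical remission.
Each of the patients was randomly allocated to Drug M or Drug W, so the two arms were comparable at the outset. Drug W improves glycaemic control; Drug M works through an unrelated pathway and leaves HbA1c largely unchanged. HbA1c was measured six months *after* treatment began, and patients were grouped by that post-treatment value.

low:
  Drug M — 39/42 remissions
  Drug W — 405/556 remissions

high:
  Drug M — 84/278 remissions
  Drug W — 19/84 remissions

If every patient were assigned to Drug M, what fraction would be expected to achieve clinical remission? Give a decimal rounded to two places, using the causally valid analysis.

0.38

Stratifying would compare drugs among patients the drugs themselves sorted into HbA1c groups — a form of selection on an intermediate. The unconditioned pooled rates give the total causal effect.
So P(outcome | do(Drug M)) is just the pooled rate for Drug M: 123/320 = 0.384.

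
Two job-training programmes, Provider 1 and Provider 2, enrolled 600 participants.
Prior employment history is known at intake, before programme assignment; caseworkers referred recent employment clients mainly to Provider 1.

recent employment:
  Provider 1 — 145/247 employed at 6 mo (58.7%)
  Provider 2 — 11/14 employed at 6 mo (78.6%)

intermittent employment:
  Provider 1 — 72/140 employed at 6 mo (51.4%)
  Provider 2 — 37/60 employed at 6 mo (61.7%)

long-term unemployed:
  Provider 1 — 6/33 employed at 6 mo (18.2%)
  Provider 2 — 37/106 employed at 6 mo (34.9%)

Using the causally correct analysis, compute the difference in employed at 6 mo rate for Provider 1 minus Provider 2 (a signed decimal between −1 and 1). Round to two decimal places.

-0.16

Here prior employment history is a common cause — it drives both which programme a case falls under and the outcome. The crude comparison mixes populations; the stratum-specific rates are the causally relevant ones.
Adjusting over the population distribution of prior employment history: 0.435·(0.587−0.786) + 0.333·(0.514−0.617) + 0.232·(0.182−0.349) = -0.159.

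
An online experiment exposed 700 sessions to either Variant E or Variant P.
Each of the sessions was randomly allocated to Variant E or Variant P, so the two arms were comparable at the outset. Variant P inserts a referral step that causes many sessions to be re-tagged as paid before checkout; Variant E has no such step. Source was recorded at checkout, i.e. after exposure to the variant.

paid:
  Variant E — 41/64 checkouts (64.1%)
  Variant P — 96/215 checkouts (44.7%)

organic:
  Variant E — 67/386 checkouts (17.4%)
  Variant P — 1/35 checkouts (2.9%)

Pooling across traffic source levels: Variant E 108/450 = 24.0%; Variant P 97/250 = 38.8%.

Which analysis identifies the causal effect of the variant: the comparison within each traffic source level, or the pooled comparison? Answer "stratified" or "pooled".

pooled

Because the variant influences traffic source, traffic source is a post-treatment mediator, not a confounder. Stratifying on it would bias the estimate; the causal effect is the crude pooled difference.
Pooled: Variant E 24.0% vs Variant P 38.8%; Variant P is higher overall.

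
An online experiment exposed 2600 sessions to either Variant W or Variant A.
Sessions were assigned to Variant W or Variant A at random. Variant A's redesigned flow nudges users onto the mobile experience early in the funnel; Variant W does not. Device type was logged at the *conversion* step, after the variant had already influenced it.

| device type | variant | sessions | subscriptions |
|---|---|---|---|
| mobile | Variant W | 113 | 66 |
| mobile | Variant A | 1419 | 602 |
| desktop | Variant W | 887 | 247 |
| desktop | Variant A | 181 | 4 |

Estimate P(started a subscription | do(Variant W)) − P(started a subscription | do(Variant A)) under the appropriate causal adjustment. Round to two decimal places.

-0.07

Device type lies on the pathway variant → device type → outcome, so adjusting for it blocks the indirect effect. For the total causal effect of variant, use the unadjusted pooled rates.
The causal difference is the pooled difference: 0.313 − 0.379 = -0.066.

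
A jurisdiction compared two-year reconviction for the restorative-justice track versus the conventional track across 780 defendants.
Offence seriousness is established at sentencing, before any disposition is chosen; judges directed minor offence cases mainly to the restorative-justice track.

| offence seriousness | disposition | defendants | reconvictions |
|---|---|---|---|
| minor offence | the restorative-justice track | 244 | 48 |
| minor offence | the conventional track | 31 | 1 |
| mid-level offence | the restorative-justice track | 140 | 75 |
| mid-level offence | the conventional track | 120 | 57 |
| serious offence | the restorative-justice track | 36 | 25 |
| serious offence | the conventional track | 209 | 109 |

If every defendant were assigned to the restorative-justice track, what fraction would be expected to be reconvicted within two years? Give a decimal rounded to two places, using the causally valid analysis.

0.47

Within every offence seriousness level the conventional track has the lower rate, yet pooled the restorative-justice track does — Simpson's reversal.
Offence seriousness satisfies the back-door criterion: it is not a descendant of the disposition, and it blocks the spurious path from disposition to outcome. Adjusting for it (i.e., using the within-offence seriousness rates) gives the causal effect.
Standardising the restorative-justice track to the population offence seriousness mix: 0.353·48/244 + 0.333·75/140 + 0.314·25/36 = 0.466.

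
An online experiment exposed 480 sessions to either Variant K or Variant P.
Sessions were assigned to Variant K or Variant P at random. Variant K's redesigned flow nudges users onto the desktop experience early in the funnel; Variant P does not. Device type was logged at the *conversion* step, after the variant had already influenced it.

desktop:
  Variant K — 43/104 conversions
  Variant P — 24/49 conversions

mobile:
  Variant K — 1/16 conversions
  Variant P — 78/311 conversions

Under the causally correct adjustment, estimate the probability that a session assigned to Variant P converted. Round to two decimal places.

The stratified and pooled comparisons disagree (Variant P wins within each device type; Variant K wins overall), so the answer turns on the causal role of device type.
Stratifying would compare variants among sessions the variants themselves sorted into device type groups — a form of selection on an intermediate. The unconditioned pooled rates give the total causal effect.
So P(outcome | do(Variant P)) is just the pooled rate for Variant P: 102/360 = 0.283.

0.28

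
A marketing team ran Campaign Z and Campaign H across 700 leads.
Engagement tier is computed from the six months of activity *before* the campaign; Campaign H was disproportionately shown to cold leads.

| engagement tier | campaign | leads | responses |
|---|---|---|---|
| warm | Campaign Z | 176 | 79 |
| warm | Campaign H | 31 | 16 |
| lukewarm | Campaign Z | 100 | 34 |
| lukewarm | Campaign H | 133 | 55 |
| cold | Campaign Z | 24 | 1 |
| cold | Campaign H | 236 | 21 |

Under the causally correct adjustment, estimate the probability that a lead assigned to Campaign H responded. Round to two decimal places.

0.32

Nothing the campaign does changes engagement tier; the imbalance is an allocation artefact. With engagement tier also predicting the outcome, the pooled figure is confounded, and the within-stratum comparison is the causal one.
Standardising Campaign H to the population engagement tier mix: 0.296·16/31 + 0.333·55/133 + 0.371·21/236 = 0.323.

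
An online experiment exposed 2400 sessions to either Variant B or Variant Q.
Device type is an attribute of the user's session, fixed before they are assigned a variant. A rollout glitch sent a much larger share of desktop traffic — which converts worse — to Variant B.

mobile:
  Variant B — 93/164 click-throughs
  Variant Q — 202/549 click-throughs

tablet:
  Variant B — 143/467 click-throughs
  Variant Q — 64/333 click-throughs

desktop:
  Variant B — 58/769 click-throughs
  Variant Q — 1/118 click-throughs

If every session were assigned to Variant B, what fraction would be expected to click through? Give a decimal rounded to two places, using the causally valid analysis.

0.30

Device type satisfies the back-door criterion: it is not a descendant of the variant, and it blocks the spurious path from variant to outcome. Adjusting for it (i.e., using the within-device type rates) gives the causal effect.
Standardising Variant B to the population device type mix: 0.297·93/164 + 0.333·143/467 + 0.370·58/769 = 0.298.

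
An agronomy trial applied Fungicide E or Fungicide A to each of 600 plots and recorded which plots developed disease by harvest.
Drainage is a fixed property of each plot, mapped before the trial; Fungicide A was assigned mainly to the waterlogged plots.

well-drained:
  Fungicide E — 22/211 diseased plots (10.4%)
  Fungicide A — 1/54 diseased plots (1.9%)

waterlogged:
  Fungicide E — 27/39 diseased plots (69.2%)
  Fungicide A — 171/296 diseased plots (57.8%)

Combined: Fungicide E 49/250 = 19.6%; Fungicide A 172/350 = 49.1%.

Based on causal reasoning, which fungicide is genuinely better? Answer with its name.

Fungicide A

Field drainage satisfies the back-door criterion: it is not a descendant of the fungicide, and it blocks the spurious path from fungicide to outcome. Adjusting for it (i.e., using the within-field drainage rates) gives the causal effect.
Within each level — well-drained: 10.4% vs 1.9%; waterlogged: 69.2% vs 57.8% — Fungicide A is lower every time.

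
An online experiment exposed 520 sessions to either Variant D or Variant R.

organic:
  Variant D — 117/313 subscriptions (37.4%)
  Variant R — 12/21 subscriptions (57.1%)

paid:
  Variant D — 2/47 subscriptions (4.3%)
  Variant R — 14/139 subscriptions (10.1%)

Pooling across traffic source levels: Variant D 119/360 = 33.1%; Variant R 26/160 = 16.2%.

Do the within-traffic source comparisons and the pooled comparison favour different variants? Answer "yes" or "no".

yes

Within each traffic source level (organic 37.4% vs 57.1%; paid 4.3% vs 10.1%), Variant R has the higher rate every time. Pooled: 33.1% vs 16.2% — Variant D has the higher rate overall. The two comparisons disagree.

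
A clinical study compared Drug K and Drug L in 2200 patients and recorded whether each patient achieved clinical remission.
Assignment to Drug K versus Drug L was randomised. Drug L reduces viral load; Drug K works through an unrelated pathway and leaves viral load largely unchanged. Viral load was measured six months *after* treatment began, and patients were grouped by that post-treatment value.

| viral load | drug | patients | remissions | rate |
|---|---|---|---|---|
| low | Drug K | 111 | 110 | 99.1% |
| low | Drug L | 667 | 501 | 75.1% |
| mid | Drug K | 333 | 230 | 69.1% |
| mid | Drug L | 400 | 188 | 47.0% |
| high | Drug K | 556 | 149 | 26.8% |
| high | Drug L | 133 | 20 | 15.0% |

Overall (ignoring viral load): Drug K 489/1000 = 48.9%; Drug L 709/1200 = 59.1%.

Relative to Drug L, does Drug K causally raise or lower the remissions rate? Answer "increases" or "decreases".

Viral load here is a post-treatment variable shaped by the drug; conditioning on it would introduce bias rather than remove it. The overall comparison is the causal one.
Pooled: Drug K 48.9% vs Drug L 59.1%; Drug L is higher overall.

decreases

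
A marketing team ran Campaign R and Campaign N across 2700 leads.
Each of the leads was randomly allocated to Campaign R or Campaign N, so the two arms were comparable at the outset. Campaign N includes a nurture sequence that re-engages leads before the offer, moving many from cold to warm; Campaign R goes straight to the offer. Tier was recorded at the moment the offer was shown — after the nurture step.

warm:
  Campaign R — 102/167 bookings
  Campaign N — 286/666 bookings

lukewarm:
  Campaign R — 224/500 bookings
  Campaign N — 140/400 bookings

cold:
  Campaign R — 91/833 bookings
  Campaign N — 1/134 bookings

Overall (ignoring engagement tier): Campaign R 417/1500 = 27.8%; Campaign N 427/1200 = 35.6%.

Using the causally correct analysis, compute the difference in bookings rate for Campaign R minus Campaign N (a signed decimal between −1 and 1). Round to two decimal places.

The engagement tier-specific comparison favours Campaign R throughout, but the pooled figures favour Campaign N. The question is whether to condition on engagement tier.
Engagement tier here is a post-treatment variable shaped by the campaign; conditioning on it would introduce bias rather than remove it. The overall comparison is the causal one.
The causal difference is the pooled difference: 0.278 − 0.356 = -0.078.

-0.08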